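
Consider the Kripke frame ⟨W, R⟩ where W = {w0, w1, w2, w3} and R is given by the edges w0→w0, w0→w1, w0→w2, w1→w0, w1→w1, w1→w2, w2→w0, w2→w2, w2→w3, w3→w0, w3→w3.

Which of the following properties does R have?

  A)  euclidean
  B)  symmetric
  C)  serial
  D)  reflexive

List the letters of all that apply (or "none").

(A) not euclidean: w0 R w2 and w0 R w1 but not w2 R w1.
(B) not symmetric: w1 R w2 but not w2 R w1.
(C) serial: every world has an R-successor.
(D) reflexive: each world relates to itself.

C, D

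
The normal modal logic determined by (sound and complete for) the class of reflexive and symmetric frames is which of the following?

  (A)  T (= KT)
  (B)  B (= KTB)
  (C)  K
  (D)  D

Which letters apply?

B

(A) T (= KT) is determined by the class of reflexive frames.
(B) B (= KTB) is determined by exactly this class.
(C) K is determined by the class of arbitrary frames.
(D) D is determined by the class of serial frames.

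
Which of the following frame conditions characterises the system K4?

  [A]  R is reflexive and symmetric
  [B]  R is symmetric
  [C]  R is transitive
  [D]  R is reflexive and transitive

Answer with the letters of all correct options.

C

(A) this class determines B (= KTB), not K4.
(B) this class determines KB, not K4.
(C) K4 is sound and complete for exactly this class.
(D) this class determines S4, not K4.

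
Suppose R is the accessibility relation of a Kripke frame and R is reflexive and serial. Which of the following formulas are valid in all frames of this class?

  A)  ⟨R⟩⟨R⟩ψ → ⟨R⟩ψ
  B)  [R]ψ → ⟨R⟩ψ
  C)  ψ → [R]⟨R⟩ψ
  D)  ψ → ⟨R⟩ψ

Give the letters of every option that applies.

B, D

(A) ⟨R⟩⟨R⟩ψ → ⟨R⟩ψ (the dual of axiom 4) characterises the transitive frames. Such an R need not be transitive — not valid.
(B) [R]ψ → ⟨R⟩ψ (axiom D) characterises the serial frames. Every such R is serial — valid.
(C) ψ → [R]⟨R⟩ψ (axiom B) characterises the symmetric frames. Such an R need not be symmetric — not valid.
(D) the dual of axiom T: valid iff R is reflexive. Every such R is reflexive — valid.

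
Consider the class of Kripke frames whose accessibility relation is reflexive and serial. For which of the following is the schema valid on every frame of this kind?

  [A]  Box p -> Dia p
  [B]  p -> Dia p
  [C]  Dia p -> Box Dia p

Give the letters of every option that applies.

(A) Box p -> Dia p (axiom D) characterises the serial frames. Every such R is serial — valid.
(B) p -> Dia p (the dual of axiom T) characterises the reflexive frames. Every such R is reflexive — valid.
(C) axiom 5: valid iff R is euclidean. Such an R need not be euclidean — not valid.

A, B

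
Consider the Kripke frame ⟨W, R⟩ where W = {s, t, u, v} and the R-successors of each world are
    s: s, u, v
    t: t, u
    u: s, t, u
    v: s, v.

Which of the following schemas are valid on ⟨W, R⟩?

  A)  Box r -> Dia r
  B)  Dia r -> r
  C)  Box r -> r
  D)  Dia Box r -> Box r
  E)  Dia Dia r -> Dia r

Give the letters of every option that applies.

R is reflexive: each world relates to itself.
R is not transitive: s R u and u R t but not s R t.
R is not euclidean: s R u and s R v but not u R v.
R is serial: every world has an R-successor.
R is not a subset of the identity: s R u with s ≠ u.
(A) Box r -> Dia r (axiom D) characterises the serial frames. R is serial — valid.
(B) Dia r -> r (the converse of T) corresponds to R being a subset of the identity. Here R ⊄ identity, so not valid.
(C) Box r -> r (axiom T) characterises the reflexive frames. R is reflexive — valid.
(D) the dual of axiom 5: valid iff R is euclidean. R is not euclidean — not valid.
(E) Dia Dia r -> Dia r (the dual of axiom 4) characterises the transitive frames. R is not transitive — not valid.

A, C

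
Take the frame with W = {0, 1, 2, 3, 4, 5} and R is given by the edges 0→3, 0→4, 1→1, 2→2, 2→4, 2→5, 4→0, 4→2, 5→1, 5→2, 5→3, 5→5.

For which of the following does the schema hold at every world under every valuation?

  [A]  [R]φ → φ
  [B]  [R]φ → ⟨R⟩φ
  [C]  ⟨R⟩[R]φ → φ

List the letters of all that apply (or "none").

R is not reflexive: not 0 R 0.
R is not symmetric: 0 R 3 but not 3 R 0.
R is not serial: 3 has no R-successor.
(A) [R]φ → φ (axiom T) characterises the reflexive frames. R is not reflexive — not valid.
(B) [R]φ → ⟨R⟩φ (axiom D) characterises the serial frames. R is not serial — not valid.
(C) ⟨R⟩[R]φ → φ is the dual of axiom B; it is valid on a frame exactly when R is symmetric. R is not symmetric, so not valid.

none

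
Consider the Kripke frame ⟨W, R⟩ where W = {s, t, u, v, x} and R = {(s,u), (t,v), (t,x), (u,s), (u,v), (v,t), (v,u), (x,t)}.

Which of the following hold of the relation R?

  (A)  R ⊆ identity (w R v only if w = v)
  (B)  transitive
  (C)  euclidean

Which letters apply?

(A) not ⊆ identity: s R u with s ≠ u.
(B) not transitive: s R u and u R s but not s R s.
(C) not euclidean: t R v and t R x but not v R x.

none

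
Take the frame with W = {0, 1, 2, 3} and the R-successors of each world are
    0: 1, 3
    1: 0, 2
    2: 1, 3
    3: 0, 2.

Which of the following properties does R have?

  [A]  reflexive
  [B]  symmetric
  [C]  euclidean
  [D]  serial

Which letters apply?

B, D

(A) not reflexive: not 0 R 0.
(B) symmetric: every R-edge is matched by its reverse.
(C) not euclidean: 0 R 1 and 0 R 3 but not 1 R 3.
(D) serial: every world has an R-successor.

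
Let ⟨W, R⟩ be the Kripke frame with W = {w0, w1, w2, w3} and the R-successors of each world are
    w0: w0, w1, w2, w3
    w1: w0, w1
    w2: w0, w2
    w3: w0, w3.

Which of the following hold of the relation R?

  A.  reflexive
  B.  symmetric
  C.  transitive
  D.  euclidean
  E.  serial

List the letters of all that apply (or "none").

(A) reflexive: each world relates to itself.
(B) symmetric: every R-edge is matched by its reverse.
(C) not transitive: w1 R w0 and w0 R w2 but not w1 R w2.
(D) not euclidean: w0 R w1 and w0 R w2 but not w1 R w2.
(E) serial: every world has an R-successor.

A, B, E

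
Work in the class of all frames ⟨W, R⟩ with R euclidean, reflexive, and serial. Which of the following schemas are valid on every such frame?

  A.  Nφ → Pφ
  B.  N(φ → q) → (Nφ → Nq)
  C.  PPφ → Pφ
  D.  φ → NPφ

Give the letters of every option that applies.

A relation that is euclidean, reflexive, and serial is also symmetric and transitive.
(A) Nφ → Pφ is axiom D, which corresponds to seriality. Every such R is serial — valid.
(B) N(φ → q) → (Nφ → Nq) is axiom K, valid on every Kripke frame — valid.
(C) the dual of axiom 4: valid iff R is transitive. Every such R is transitive — valid.
(D) φ → NPφ is axiom B, which corresponds to symmetry. Every such R is symmetric — valid.

A, B, C, D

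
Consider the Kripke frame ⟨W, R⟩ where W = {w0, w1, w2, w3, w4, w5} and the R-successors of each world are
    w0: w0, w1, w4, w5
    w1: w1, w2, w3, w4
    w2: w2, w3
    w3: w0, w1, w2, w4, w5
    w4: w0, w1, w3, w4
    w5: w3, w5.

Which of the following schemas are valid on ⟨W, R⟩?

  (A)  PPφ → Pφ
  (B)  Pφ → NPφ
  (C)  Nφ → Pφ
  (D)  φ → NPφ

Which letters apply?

R is not symmetric: w0 R w1 but not w1 R w0.
R is not transitive: w0 R w1 and w1 R w2 but not w0 R w2.
R is not euclidean: w0 R w1 and w0 R w0 but not w1 R w0.
R is serial: every world has an R-successor.
(A) PPφ → Pφ (the dual of axiom 4) characterises the transitive frames. R is not transitive — not valid.
(B) Pφ → NPφ (axiom 5) characterises the euclidean frames. R is not euclidean — not valid.
(C) Nφ → Pφ is axiom D; it is valid on a frame exactly when R is serial. R is serial, so valid.
(D) axiom B: valid iff R is symmetric. R is not symmetric — not valid.

C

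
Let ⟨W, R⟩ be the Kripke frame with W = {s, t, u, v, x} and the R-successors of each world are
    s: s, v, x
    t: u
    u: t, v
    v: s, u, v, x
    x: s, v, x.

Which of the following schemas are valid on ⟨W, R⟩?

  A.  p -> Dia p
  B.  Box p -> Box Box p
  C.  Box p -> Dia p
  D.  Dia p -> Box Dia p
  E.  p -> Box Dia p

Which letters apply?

C, E

R is not reflexive: not t R t.
R is symmetric: every R-edge is matched by its reverse.
R is not transitive: s R v and v R u but not s R u.
R is not euclidean: u R t and u R v but not t R v.
R is serial: every world has an R-successor.
(A) p -> Dia p is the dual of axiom T, which corresponds to reflexivity. R is not reflexive — not valid.
(B) axiom 4: valid iff R is transitive. R is not transitive — not valid.
(C) Box p -> Dia p is axiom D; it is valid on a frame exactly when R is serial. R is serial, so valid.
(D) axiom 5: valid iff R is euclidean. R is not euclidean — not valid.
(E) axiom B: valid iff R is symmetric. R is symmetric — valid.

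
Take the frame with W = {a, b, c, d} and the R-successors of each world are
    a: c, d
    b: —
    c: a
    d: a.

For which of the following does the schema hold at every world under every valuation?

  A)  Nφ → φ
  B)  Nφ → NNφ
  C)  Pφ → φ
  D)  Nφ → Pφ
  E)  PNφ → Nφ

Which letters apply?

R is not reflexive: not a R a.
R is not transitive: a R c and c R a but not a R a.
R is not euclidean: a R c and a R d but not c R d.
R is not serial: b has no R-successor.
R is not a subset of the identity: a R c with a ≠ c.
(A) axiom T: valid iff R is reflexive. R is not reflexive — not valid.
(B) Nφ → NNφ is axiom 4; it is valid on a frame exactly when R is transitive. R is not transitive, so not valid.
(C) Pφ → φ is the converse of T; it holds exactly when R ⊆ identity. Here R ⊄ identity — not valid.
(D) Nφ → Pφ is axiom D, which corresponds to seriality. R is not serial — not valid.
(E) the dual of axiom 5: valid iff R is euclidean. R is not euclidean — not valid.

none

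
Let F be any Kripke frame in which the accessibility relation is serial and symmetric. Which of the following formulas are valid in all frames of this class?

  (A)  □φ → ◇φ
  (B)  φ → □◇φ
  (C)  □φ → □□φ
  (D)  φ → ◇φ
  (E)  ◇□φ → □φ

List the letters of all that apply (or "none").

(A) □φ → ◇φ (axiom D) characterises the serial frames. Every such R is serial — valid.
(B) axiom B: valid iff R is symmetric. Every such R is symmetric — valid.
(C) □φ → □□φ is axiom 4, which corresponds to transitivity. Such an R need not be transitive — not valid.
(D) φ → ◇φ is the dual of axiom T; it is valid on a frame exactly when R is reflexive. Such an R need not be reflexive, so not valid.
(E) the dual of axiom 5: valid iff R is euclidean. Such an R need not be euclidean — not valid.

A, B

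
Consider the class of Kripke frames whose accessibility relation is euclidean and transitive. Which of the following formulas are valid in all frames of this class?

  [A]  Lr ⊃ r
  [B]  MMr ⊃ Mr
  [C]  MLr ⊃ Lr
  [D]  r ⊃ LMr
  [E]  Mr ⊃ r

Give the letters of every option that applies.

B, C

(A) axiom T: valid iff R is reflexive. Such an R need not be reflexive — not valid.
(B) MMr ⊃ Mr (the dual of axiom 4) characterises the transitive frames. Every such R is transitive — valid.
(C) MLr ⊃ Lr is the dual of axiom 5, which corresponds to the euclidean property. Every such R is euclidean — valid.
(D) r ⊃ LMr is axiom B; it is valid on a frame exactly when R is symmetric. Such an R need not be symmetric, so not valid.
(E) Mr ⊃ r (the converse of T) corresponds to R being a subset of the identity. Such an R need not be a subset of the identity, so not valid.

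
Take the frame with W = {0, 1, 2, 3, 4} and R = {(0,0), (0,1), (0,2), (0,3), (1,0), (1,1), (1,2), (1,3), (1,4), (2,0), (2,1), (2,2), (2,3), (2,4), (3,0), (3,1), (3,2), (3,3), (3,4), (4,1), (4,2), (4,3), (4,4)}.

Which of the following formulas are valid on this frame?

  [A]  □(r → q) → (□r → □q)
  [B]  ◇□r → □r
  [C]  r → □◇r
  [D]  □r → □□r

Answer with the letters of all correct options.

A, C

R is symmetric: every R-edge is matched by its reverse.
R is not transitive: 0 R 1 and 1 R 4 but not 0 R 4.
R is not euclidean: 1 R 0 and 1 R 4 but not 0 R 4.
(A) □(r → q) → (□r → □q) is the K axiom; it holds on all frames — valid.
(B) the dual of axiom 5: valid iff R is euclidean. R is not euclidean — not valid.
(C) r → □◇r is axiom B, which corresponds to symmetry. R is symmetric — valid.
(D) □r → □□r is axiom 4; it is valid on a frame exactly when R is transitive. R is not transitive, so not valid.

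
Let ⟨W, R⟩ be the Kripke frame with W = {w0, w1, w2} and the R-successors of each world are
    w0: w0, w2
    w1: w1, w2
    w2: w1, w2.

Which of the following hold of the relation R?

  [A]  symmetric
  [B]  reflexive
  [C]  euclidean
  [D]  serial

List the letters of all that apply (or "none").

(A) not symmetric: w0 R w2 but not w2 R w0.
(B) reflexive: each world relates to itself.
(C) not euclidean: w0 R w2 and w0 R w0 but not w2 R w0.
(D) serial: every world has an R-successor.

B, D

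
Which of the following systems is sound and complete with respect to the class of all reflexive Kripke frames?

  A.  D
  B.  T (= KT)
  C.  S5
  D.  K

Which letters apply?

(A) D is determined by the class of serial frames.
(B) T (= KT) is determined by exactly this class.
(C) S5 is determined by the class of reflexive, symmetric, and transitive frames.
(D) K is determined by the class of arbitrary frames.

B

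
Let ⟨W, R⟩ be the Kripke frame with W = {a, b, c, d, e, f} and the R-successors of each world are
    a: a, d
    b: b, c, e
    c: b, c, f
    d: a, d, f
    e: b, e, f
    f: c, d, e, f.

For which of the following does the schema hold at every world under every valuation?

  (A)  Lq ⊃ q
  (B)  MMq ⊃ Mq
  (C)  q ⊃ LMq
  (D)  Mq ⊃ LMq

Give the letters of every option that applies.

R is reflexive: each world relates to itself.
R is symmetric: every R-edge is matched by its reverse.
R is not transitive: a R d and d R f but not a R f.
R is not euclidean: b R c and b R e but not c R e.
(A) axiom T: valid iff R is reflexive. R is reflexive — valid.
(B) MMq ⊃ Mq is the dual of axiom 4; it is valid on a frame exactly when R is transitive. R is not transitive, so not valid.
(C) q ⊃ LMq is axiom B, which corresponds to symmetry. R is symmetric — valid.
(D) axiom 5: valid iff R is euclidean. R is not euclidean — not valid.

A, C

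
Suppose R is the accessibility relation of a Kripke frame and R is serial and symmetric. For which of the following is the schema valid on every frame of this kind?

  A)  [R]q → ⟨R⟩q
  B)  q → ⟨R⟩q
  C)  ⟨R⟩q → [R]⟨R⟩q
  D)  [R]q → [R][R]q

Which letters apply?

A

(A) [R]q → ⟨R⟩q is axiom D; it is valid on a frame exactly when R is serial. Every such R is serial, so valid.
(B) q → ⟨R⟩q (the dual of axiom T) characterises the reflexive frames. Such an R need not be reflexive — not valid.
(C) axiom 5: valid iff R is euclidean. Such an R need not be euclidean — not valid.
(D) axiom 4: valid iff R is transitive. Such an R need not be transitive — not valid.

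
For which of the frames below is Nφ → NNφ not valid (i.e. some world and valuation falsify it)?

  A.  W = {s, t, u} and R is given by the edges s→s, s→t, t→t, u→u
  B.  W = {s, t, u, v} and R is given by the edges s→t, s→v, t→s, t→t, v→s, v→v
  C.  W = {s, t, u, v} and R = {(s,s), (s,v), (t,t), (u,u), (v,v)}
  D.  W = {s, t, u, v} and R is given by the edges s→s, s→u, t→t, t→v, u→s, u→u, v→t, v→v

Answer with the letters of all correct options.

The schema Nφ → NNφ is axiom 4; it is valid on a frame iff R is transitive.
(A) R is transitive (R is closed under composition), so the schema is valid here.
(B) R is not transitive (s R t and t R s but not s R s), so the schema fails here.
(C) R is transitive (R is closed under composition), so the schema is valid here.
(D) R is transitive (R is closed under composition), so the schema is valid here.

B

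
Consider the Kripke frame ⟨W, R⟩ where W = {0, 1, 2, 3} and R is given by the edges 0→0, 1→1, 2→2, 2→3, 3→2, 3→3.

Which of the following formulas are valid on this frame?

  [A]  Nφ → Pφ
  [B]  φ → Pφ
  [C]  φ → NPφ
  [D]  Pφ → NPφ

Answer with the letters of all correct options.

A, B, C, D

R is reflexive: each world relates to itself.
R is symmetric: every R-edge is matched by its reverse.
R is euclidean: any two R-successors of the same world are R-related.
R is serial: every world has an R-successor.
(A) axiom D: valid iff R is serial. R is serial — valid.
(B) φ → Pφ is the dual of axiom T, which corresponds to reflexivity. R is reflexive — valid.
(C) φ → NPφ is axiom B, which corresponds to symmetry. R is symmetric — valid.
(D) Pφ → NPφ is axiom 5; it is valid on a frame exactly when R is euclidean. R is euclidean, so valid.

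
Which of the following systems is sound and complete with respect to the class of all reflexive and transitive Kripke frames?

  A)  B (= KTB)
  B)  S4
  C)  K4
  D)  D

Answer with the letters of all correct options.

(A) B (= KTB) is determined by the class of reflexive and symmetric frames.
(B) S4 is determined by exactly this class.
(C) K4 is determined by the class of transitive frames.
(D) D is determined by the class of serial frames.

B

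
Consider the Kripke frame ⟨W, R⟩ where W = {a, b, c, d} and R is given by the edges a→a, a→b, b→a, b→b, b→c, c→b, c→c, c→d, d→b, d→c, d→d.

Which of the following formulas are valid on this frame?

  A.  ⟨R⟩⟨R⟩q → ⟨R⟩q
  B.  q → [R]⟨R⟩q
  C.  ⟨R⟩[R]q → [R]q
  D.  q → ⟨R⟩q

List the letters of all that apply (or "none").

D

R is reflexive: each world relates to itself.
R is not symmetric: d R b but not b R d.
R is not transitive: a R b and b R c but not a R c.
R is not euclidean: b R a and b R c but not a R c.
(A) ⟨R⟩⟨R⟩q → ⟨R⟩q is the dual of axiom 4, which corresponds to transitivity. R is not transitive — not valid.
(B) q → [R]⟨R⟩q is axiom B, which corresponds to symmetry. R is not symmetric — not valid.
(C) ⟨R⟩[R]q → [R]q is the dual of axiom 5; it is valid on a frame exactly when R is euclidean. R is not euclidean, so not valid.
(D) q → ⟨R⟩q (the dual of axiom T) characterises the reflexive frames. R is reflexive — valid.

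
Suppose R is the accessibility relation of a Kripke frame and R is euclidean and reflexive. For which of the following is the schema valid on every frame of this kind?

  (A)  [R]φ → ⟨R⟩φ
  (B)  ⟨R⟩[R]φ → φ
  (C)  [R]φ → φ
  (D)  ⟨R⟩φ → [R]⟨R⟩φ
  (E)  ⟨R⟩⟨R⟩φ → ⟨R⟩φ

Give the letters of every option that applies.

A reflexive euclidean relation is also symmetric (from wRw and wRv the euclidean condition gives vRw) and hence transitive; it is an equivalence relation.
(A) [R]φ → ⟨R⟩φ is axiom D; it is valid on a frame exactly when R is serial. Every such R is serial, so valid.
(B) the dual of axiom B: valid iff R is symmetric. Every such R is symmetric — valid.
(C) [R]φ → φ is axiom T, which corresponds to reflexivity. Every such R is reflexive — valid.
(D) axiom 5: valid iff R is euclidean. Every such R is euclidean — valid.
(E) ⟨R⟩⟨R⟩φ → ⟨R⟩φ (the dual of axiom 4) characterises the transitive frames. Every such R is transitive — valid.

A, B, C, D, E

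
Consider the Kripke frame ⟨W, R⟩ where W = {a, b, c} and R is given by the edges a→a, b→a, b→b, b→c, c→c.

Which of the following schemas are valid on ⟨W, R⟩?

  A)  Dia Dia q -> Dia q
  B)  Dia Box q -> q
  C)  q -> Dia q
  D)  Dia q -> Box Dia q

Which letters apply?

R is reflexive: each world relates to itself.
R is not symmetric: b R a but not a R b.
R is transitive: R is closed under composition.
R is not euclidean: b R a and b R b but not a R b.
(A) Dia Dia q -> Dia q (the dual of axiom 4) characterises the transitive frames. R is transitive — valid.
(B) the dual of axiom B: valid iff R is symmetric. R is not symmetric — not valid.
(C) q -> Dia q (the dual of axiom T) characterises the reflexive frames. R is reflexive — valid.
(D) axiom 5: valid iff R is euclidean. R is not euclidean — not valid.

A, C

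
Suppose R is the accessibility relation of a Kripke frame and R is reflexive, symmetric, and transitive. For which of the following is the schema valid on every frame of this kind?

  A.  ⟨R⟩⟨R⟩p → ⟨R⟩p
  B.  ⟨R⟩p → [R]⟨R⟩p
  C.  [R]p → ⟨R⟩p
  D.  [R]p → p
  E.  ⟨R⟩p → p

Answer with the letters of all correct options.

A, B, C, D

A relation that is reflexive, symmetric, and transitive is also euclidean and serial.
(A) ⟨R⟩⟨R⟩p → ⟨R⟩p is the dual of axiom 4; it is valid on a frame exactly when R is transitive. Every such R is transitive, so valid.
(B) axiom 5: valid iff R is euclidean. Every such R is euclidean — valid.
(C) axiom D: valid iff R is serial. Every such R is serial — valid.
(D) [R]p → p is axiom T, which corresponds to reflexivity. Every such R is reflexive — valid.
(E) ⟨R⟩p → p is the converse of T; it holds exactly when R ⊆ identity. Such an R need not be a subset of the identity — not valid.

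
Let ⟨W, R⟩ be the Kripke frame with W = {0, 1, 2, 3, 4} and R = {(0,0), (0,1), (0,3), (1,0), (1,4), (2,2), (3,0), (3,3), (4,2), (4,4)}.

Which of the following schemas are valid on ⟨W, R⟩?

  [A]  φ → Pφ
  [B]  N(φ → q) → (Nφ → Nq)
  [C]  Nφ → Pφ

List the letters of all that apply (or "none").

B, C

R is not reflexive: not 1 R 1.
R is serial: every world has an R-successor.
(A) φ → Pφ is the dual of axiom T, which corresponds to reflexivity. R is not reflexive — not valid.
(B) N(φ → q) → (Nφ → Nq) is the K axiom; it holds on all frames — valid.
(C) axiom D: valid iff R is serial. R is serial — valid.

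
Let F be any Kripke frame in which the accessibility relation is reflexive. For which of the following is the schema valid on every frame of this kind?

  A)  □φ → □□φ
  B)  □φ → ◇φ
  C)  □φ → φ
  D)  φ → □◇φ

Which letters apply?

B, C

A reflexive relation is serial.
(A) □φ → □□φ is axiom 4; it is valid on a frame exactly when R is transitive. Such an R need not be transitive, so not valid.
(B) □φ → ◇φ (axiom D) characterises the serial frames. Every such R is serial — valid.
(C) □φ → φ (axiom T) characterises the reflexive frames. Every such R is reflexive — valid.
(D) axiom B: valid iff R is symmetric. Such an R need not be symmetric — not valid.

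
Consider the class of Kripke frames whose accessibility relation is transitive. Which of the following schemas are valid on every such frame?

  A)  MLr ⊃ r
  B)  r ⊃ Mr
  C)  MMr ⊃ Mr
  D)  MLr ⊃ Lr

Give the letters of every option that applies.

C

(A) MLr ⊃ r is the dual of axiom B, which corresponds to symmetry. Such an R need not be symmetric — not valid.
(B) r ⊃ Mr (the dual of axiom T) characterises the reflexive frames. Such an R need not be reflexive — not valid.
(C) MMr ⊃ Mr (the dual of axiom 4) characterises the transitive frames. Every such R is transitive — valid.
(D) the dual of axiom 5: valid iff R is euclidean. Such an R need not be euclidean — not valid.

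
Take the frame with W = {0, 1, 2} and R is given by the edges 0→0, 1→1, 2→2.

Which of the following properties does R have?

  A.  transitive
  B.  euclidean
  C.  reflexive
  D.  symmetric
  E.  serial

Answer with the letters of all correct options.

(A) transitive: R is closed under composition.
(B) euclidean: any two R-successors of the same world are R-related.
(C) reflexive: each world relates to itself.
(D) symmetric: every R-edge is matched by its reverse.
(E) serial: every world has an R-successor.

A, B, C, D, E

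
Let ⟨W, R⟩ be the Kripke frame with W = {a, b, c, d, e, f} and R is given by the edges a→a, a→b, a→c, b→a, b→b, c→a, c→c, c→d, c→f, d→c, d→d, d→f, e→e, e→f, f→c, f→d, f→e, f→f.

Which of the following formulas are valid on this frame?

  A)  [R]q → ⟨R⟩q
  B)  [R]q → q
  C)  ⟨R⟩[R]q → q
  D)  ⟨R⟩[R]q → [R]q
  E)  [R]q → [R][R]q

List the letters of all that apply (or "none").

A, B, C

R is reflexive: each world relates to itself.
R is symmetric: every R-edge is matched by its reverse.
R is not transitive: a R c and c R d but not a R d.
R is not euclidean: a R b and a R c but not b R c.
R is serial: every world has an R-successor.
(A) [R]q → ⟨R⟩q is axiom D; it is valid on a frame exactly when R is serial. R is serial, so valid.
(B) [R]q → q is axiom T, which corresponds to reflexivity. R is reflexive — valid.
(C) ⟨R⟩[R]q → q is the dual of axiom B, which corresponds to symmetry. R is symmetric — valid.
(D) the dual of axiom 5: valid iff R is euclidean. R is not euclidean — not valid.
(E) [R]q → [R][R]q (axiom 4) characterises the transitive frames. R is not transitive — not valid.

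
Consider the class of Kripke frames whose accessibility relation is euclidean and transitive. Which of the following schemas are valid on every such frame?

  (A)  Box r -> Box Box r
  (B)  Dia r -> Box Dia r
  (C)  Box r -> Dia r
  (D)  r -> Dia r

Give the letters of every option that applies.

(A) Box r -> Box Box r is axiom 4; it is valid on a frame exactly when R is transitive. Every such R is transitive, so valid.
(B) Dia r -> Box Dia r is axiom 5; it is valid on a frame exactly when R is euclidean. Every such R is euclidean, so valid.
(C) Box r -> Dia r (axiom D) characterises the serial frames. Such an R need not be serial — not valid.
(D) the dual of axiom T: valid iff R is reflexive. Such an R need not be reflexive — not valid.

A, B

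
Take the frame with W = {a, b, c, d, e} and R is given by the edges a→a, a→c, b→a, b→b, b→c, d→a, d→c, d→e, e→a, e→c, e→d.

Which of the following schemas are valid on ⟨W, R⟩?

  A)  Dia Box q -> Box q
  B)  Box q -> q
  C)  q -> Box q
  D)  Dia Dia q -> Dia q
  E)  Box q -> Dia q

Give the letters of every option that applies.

none

R is not reflexive: not c R c.
R is not transitive: d R e and e R d but not d R d.
R is not euclidean: a R c and a R a but not c R a.
R is not serial: c has no R-successor.
R is not a subset of the identity: a R c with a ≠ c.
(A) Dia Box q -> Box q is the dual of axiom 5; it is valid on a frame exactly when R is euclidean. R is not euclidean, so not valid.
(B) Box q -> q (axiom T) characterises the reflexive frames. R is not reflexive — not valid.
(C) q -> Box q (equivalent to ◇p→p) corresponds to R being a subset of the identity. Here R ⊄ identity, so not valid.
(D) Dia Dia q -> Dia q (the dual of axiom 4) characterises the transitive frames. R is not transitive — not valid.
(E) axiom D: valid iff R is serial. R is not serial — not valid.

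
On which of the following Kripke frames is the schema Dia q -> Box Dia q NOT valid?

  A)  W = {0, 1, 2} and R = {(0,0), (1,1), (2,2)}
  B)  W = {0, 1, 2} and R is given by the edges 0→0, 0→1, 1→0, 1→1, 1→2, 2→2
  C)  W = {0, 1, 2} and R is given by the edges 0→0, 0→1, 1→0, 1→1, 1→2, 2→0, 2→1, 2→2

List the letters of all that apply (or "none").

B, C

The schema Dia q -> Box Dia q is axiom 5; it is valid on a frame iff R is euclidean.
(A) R is euclidean (any two R-successors of the same world are R-related), so the schema is valid here.
(B) R is not euclidean (1 R 0 and 1 R 2 but not 0 R 2), so the schema fails here.
(C) R is not euclidean (1 R 0 and 1 R 2 but not 0 R 2), so the schema fails here.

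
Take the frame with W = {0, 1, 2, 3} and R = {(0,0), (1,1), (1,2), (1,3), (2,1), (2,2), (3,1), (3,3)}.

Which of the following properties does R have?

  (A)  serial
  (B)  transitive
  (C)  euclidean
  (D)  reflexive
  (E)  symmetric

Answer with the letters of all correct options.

(A) serial: every world has an R-successor.
(B) not transitive: 2 R 1 and 1 R 3 but not 2 R 3.
(C) not euclidean: 1 R 2 and 1 R 3 but not 2 R 3.
(D) reflexive: each world relates to itself.
(E) symmetric: every R-edge is matched by its reverse.

A, D, E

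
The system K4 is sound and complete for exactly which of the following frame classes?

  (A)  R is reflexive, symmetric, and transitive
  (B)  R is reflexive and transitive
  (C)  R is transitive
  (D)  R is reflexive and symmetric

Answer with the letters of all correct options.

(A) this class determines S5, not K4.
(B) this class determines S4, not K4.
(C) K4 is sound and complete for exactly this class.
(D) this class determines B (= KTB), not K4.

C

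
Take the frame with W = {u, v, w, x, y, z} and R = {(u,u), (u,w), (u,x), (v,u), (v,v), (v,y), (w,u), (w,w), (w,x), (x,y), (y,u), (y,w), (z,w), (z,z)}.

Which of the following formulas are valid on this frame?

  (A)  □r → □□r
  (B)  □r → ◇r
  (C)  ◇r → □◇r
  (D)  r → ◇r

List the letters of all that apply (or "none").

R is not reflexive: not x R x.
R is not transitive: u R x and x R y but not u R y.
R is not euclidean: u R x and u R u but not x R u.
R is serial: every world has an R-successor.
(A) □r → □□r is axiom 4; it is valid on a frame exactly when R is transitive. R is not transitive, so not valid.
(B) □r → ◇r is axiom D, which corresponds to seriality. R is serial — valid.
(C) ◇r → □◇r (axiom 5) characterises the euclidean frames. R is not euclidean — not valid.
(D) r → ◇r (the dual of axiom T) characterises the reflexive frames. R is not reflexive — not valid.

B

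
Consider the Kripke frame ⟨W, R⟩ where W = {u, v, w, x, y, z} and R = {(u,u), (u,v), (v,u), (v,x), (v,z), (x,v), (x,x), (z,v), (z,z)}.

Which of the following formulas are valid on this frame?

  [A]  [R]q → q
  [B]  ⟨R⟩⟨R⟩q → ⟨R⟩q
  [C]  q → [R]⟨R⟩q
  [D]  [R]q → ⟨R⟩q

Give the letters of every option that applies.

R is not reflexive: not v R v.
R is symmetric: every R-edge is matched by its reverse.
R is not transitive: u R v and v R x but not u R x.
R is not serial: w has no R-successor.
(A) [R]q → q is axiom T, which corresponds to reflexivity. R is not reflexive — not valid.
(B) ⟨R⟩⟨R⟩q → ⟨R⟩q (the dual of axiom 4) characterises the transitive frames. R is not transitive — not valid.
(C) q → [R]⟨R⟩q (axiom B) characterises the symmetric frames. R is symmetric — valid.
(D) [R]q → ⟨R⟩q (axiom D) characterises the serial frames. R is not serial — not valid.

C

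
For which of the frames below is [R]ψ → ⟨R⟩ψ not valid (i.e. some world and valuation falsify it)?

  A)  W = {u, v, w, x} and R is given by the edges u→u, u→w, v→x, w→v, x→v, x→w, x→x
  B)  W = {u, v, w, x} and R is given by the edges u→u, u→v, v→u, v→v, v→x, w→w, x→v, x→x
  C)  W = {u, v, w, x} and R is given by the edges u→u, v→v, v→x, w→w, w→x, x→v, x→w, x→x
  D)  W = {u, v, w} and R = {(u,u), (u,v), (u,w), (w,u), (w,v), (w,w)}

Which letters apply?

D

The schema [R]ψ → ⟨R⟩ψ is axiom D; it is valid on a frame iff R is serial.
(A) R is serial (every world has an R-successor), so the schema is valid here.
(B) R is serial (every world has an R-successor), so the schema is valid here.
(C) R is serial (every world has an R-successor), so the schema is valid here.
(D) R is not serial (v has no R-successor), so the schema fails here.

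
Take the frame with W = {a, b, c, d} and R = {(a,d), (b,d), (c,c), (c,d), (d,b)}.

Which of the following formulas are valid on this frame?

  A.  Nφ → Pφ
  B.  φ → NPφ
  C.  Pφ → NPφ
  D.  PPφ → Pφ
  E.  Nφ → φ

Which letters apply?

A

R is not reflexive: not a R a.
R is not symmetric: a R d but not d R a.
R is not transitive: a R d and d R b but not a R b.
R is not euclidean: c R d and c R c but not d R c.
R is serial: every world has an R-successor.
(A) Nφ → Pφ is axiom D, which corresponds to seriality. R is serial — valid.
(B) axiom B: valid iff R is symmetric. R is not symmetric — not valid.
(C) axiom 5: valid iff R is euclidean. R is not euclidean — not valid.
(D) the dual of axiom 4: valid iff R is transitive. R is not transitive — not valid.
(E) Nφ → φ is axiom T; it is valid on a frame exactly when R is reflexive. R is not reflexive, so not valid.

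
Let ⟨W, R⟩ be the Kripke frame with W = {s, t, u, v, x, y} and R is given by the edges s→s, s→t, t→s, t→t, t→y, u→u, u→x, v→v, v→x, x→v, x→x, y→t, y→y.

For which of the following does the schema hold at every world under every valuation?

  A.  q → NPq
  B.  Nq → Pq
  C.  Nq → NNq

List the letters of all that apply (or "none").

B

R is not symmetric: u R x but not x R u.
R is not transitive: s R t and t R y but not s R y.
R is serial: every world has an R-successor.
(A) q → NPq is axiom B; it is valid on a frame exactly when R is symmetric. R is not symmetric, so not valid.
(B) Nq → Pq is axiom D; it is valid on a frame exactly when R is serial. R is serial, so valid.
(C) axiom 4: valid iff R is transitive. R is not transitive — not valid.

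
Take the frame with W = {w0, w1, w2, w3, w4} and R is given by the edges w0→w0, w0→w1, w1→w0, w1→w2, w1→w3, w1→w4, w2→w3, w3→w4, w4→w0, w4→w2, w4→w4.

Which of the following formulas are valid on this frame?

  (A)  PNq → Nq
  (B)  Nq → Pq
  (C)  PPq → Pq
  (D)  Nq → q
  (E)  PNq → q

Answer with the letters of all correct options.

B

R is not reflexive: not w1 R w1.
R is not symmetric: w1 R w2 but not w2 R w1.
R is not transitive: w0 R w1 and w1 R w2 but not w0 R w2.
R is not euclidean: w1 R w0 and w1 R w2 but not w0 R w2.
R is serial: every world has an R-successor.
(A) PNq → Nq (the dual of axiom 5) characterises the euclidean frames. R is not euclidean — not valid.
(B) Nq → Pq is axiom D; it is valid on a frame exactly when R is serial. R is serial, so valid.
(C) PPq → Pq is the dual of axiom 4; it is valid on a frame exactly when R is transitive. R is not transitive, so not valid.
(D) axiom T: valid iff R is reflexive. R is not reflexive — not valid.
(E) PNq → q is the dual of axiom B, which corresponds to symmetry. R is not symmetric — not valid.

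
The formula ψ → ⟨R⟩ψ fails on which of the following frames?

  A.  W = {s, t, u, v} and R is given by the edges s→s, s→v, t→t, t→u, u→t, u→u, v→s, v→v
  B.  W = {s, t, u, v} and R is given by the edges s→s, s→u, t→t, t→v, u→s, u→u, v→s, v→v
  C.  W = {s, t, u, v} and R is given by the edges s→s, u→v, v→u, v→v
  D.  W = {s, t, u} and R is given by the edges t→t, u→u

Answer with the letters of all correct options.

The schema ψ → ⟨R⟩ψ is the dual of axiom T; it is valid on a frame iff R is reflexive.
(A) R is reflexive (each world relates to itself), so the schema is valid here.
(B) R is reflexive (each world relates to itself), so the schema is valid here.
(C) R is not reflexive (not t R t), so the schema fails here.
(D) R is not reflexive (not s R s), so the schema fails here.

C, D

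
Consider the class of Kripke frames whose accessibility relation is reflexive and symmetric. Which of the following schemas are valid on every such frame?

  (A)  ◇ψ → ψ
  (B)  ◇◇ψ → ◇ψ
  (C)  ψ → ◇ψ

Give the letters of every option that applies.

C

Reflexive relations are serial.
(A) ◇ψ → ψ (the converse of T) corresponds to R being a subset of the identity. Such an R need not be a subset of the identity, so not valid.
(B) the dual of axiom 4: valid iff R is transitive. Such an R need not be transitive — not valid.
(C) the dual of axiom T: valid iff R is reflexive. Every such R is reflexive — valid.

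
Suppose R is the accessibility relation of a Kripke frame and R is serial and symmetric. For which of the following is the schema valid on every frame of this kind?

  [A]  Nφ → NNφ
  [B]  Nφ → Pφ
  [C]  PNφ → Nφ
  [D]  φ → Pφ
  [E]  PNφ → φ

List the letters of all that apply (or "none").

B, E

(A) axiom 4: valid iff R is transitive. Such an R need not be transitive — not valid.
(B) Nφ → Pφ (axiom D) characterises the serial frames. Every such R is serial — valid.
(C) the dual of axiom 5: valid iff R is euclidean. Such an R need not be euclidean — not valid.
(D) the dual of axiom T: valid iff R is reflexive. Such an R need not be reflexive — not valid.
(E) PNφ → φ is the dual of axiom B, which corresponds to symmetry. Every such R is symmetric — valid.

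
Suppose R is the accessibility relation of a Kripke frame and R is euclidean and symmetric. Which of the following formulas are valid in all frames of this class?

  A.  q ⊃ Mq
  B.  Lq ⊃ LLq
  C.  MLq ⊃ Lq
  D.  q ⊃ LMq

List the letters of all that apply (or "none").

A symmetric euclidean relation is transitive (uRv and vRw give vRu by symmetry, then uRw by the euclidean condition, applied at v).
(A) q ⊃ Mq is the dual of axiom T, which corresponds to reflexivity. Such an R need not be reflexive — not valid.
(B) Lq ⊃ LLq is axiom 4, which corresponds to transitivity. Every such R is transitive — valid.
(C) the dual of axiom 5: valid iff R is euclidean. Every such R is euclidean — valid.
(D) axiom B: valid iff R is symmetric. Every such R is symmetric — valid.

B, C, D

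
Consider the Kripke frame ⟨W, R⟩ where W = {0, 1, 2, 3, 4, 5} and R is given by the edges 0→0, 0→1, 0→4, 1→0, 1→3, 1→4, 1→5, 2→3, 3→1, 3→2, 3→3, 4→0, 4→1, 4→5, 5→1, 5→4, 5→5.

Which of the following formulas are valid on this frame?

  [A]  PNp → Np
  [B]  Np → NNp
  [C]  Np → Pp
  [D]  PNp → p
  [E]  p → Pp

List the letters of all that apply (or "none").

C, D

R is not reflexive: not 1 R 1.
R is symmetric: every R-edge is matched by its reverse.
R is not transitive: 0 R 1 and 1 R 3 but not 0 R 3.
R is not euclidean: 1 R 0 and 1 R 3 but not 0 R 3.
R is serial: every world has an R-successor.
(A) the dual of axiom 5: valid iff R is euclidean. R is not euclidean — not valid.
(B) Np → NNp (axiom 4) characterises the transitive frames. R is not transitive — not valid.
(C) Np → Pp is axiom D, which corresponds to seriality. R is serial — valid.
(D) PNp → p is the dual of axiom B; it is valid on a frame exactly when R is symmetric. R is symmetric, so valid.
(E) p → Pp is the dual of axiom T; it is valid on a frame exactly when R is reflexive. R is not reflexive, so not valid.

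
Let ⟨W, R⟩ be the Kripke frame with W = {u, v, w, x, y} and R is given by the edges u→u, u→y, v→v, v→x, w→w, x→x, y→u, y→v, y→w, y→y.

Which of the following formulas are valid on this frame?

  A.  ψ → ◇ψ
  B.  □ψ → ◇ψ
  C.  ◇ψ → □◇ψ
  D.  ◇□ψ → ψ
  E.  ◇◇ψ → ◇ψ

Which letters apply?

R is reflexive: each world relates to itself.
R is not symmetric: v R x but not x R v.
R is not transitive: u R y and y R v but not u R v.
R is not euclidean: v R x and v R v but not x R v.
R is serial: every world has an R-successor.
(A) ψ → ◇ψ is the dual of axiom T; it is valid on a frame exactly when R is reflexive. R is reflexive, so valid.
(B) □ψ → ◇ψ is axiom D, which corresponds to seriality. R is serial — valid.
(C) ◇ψ → □◇ψ is axiom 5; it is valid on a frame exactly when R is euclidean. R is not euclidean, so not valid.
(D) the dual of axiom B: valid iff R is symmetric. R is not symmetric — not valid.
(E) ◇◇ψ → ◇ψ (the dual of axiom 4) characterises the transitive frames. R is not transitive — not valid.

A, B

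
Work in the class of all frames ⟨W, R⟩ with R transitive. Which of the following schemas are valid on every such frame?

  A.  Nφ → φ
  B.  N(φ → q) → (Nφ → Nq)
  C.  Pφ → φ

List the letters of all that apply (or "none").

(A) Nφ → φ (axiom T) characterises the reflexive frames. Such an R need not be reflexive — not valid.
(B) N(φ → q) → (Nφ → Nq) is the K axiom; it holds on all frames — valid.
(C) Pφ → φ (the converse of T) corresponds to R being a subset of the identity. Such an R need not be a subset of the identity, so not valid.

B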